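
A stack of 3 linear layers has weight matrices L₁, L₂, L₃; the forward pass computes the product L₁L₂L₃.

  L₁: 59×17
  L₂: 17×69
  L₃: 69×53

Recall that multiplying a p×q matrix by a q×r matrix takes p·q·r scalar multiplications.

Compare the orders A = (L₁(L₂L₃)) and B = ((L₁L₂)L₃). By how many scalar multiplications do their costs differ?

169642

Order A = (L₁(L₂L₃)): (L₂L₃): 17×69 by 69×53 → 17×53, cost 17·69·53 = 62169; (L₁(L₂L₃)): 59×17 by 17×53 → 59×53, cost 59·17·53 = 53159; cumulative 115328. Total 115328.
Order B = ((L₁L₂)L₃): (L₁L₂): 59×17 by 17×69 → 59×69, cost 59·17·69 = 69207; ((L₁L₂)L₃): 59×69 by 69×53 → 59×53, cost 59·69·53 = 215763; cumulative 284970. Total 284970.
Difference: |115328 − 284970| = 169642.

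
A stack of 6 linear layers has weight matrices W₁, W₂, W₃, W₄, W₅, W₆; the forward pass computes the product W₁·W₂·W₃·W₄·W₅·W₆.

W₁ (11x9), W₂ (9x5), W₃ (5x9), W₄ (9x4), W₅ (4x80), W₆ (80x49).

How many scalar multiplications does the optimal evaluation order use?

Adjacent pairs: W₁W₂ = 11·9·5 = 495; W₂W₃ = 9·5·9 = 405; W₃W₄ = 5·9·4 = 180; W₄W₅ = 9·4·80 = 2880; W₅W₆ = 4·80·49 = 15680.
Length 3: W₁..W₃: k=1: 0+405+11·9·9=1296; k=2: 495+0+11·5·9=990 → min 990 | W₂..W₄: k=2: 0+180+9·5·4=360; k=3: 405+0+9·9·4=729 → min 360 | W₃..W₅: k=3: 0+2880+5·9·80=6480; k=4: 180+0+5·4·80=1780 → min 1780 | W₄..W₆: k=4: 0+15680+9·4·49=17444; k=5: 2880+0+9·80·49=38160 → min 17444.
Length 4: W₁..W₄: k=1: 0+360+11·9·4=756; k=2: 495+180+11·5·4=895; k=3: 990+0+11·9·4=1386 → min 756 | W₂..W₅: k=2: 0+1780+9·5·80=5380; k=3: 405+2880+9·9·80=9765; k=4: 360+0+9·4·80=3240 → min 3240 | W₃..W₆: k=3: 0+17444+5·9·49=19649; k=4: 180+15680+5·4·49=16840; k=5: 1780+0+5·80·49=21380 → min 16840.
Length 5: W₁..W₅: k=1: 0+3240+11·9·80=11160; k=2: 495+1780+11·5·80=6675; k=3: 990+2880+11·9·80=11790; k=4: 756+0+11·4·80=4276 → min 4276 | W₂..W₆: k=2: 0+16840+9·5·49=19045; k=3: 405+17444+9·9·49=21818; k=4: 360+15680+9·4·49=17804; k=5: 3240+0+9·80·49=38520 → min 17804.
Length 6: W₁..W₆: k=1: 0+17804+11·9·49=22655; k=2: 495+16840+11·5·49=20030; k=3: 990+17444+11·9·49=23285; k=4: 756+15680+11·4·49=18592; k=5: 4276+0+11·80·49=47396 → min 18592.
Optimal order: ((W₁·(W₂·(W₃·W₄)))·(W₅·W₆)) with cost 18592.

18592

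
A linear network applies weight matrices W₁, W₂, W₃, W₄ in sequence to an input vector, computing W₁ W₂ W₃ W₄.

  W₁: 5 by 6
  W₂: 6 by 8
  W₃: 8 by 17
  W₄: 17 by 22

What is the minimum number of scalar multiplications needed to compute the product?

Adjacent pairs: W₁W₂ = 5·6·8 = 240; W₂W₃ = 6·8·17 = 816; W₃W₄ = 8·17·22 = 2992.
Length 3: W₁..W₃: k=1: 0+816+5·6·17=1326; k=2: 240+0+5·8·17=920 → min 920 | W₂..W₄: k=2: 0+2992+6·8·22=4048; k=3: 816+0+6·17·22=3060 → min 3060.
Length 4: W₁..W₄: k=1: 0+3060+5·6·22=3720; k=2: 240+2992+5·8·22=4112; k=3: 920+0+5·17·22=2790 → min 2790.
Optimal order: (((W₁ W₂) W₃) W₄) with cost 2790.

2790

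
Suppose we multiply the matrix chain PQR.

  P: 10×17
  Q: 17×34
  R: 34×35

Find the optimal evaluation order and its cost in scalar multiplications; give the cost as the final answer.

(P(QR)): cost 26180.
((PQ)R): cost 17680.
Optimal: ((PQ)R) with cost 17680.

17680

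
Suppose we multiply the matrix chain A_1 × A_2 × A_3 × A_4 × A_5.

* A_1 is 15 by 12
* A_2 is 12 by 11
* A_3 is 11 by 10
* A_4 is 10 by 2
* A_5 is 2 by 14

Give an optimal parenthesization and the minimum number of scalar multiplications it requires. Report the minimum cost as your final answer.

1264

Adjacent pairs: A_1A_2 = 15·12·11 = 1980; A_2A_3 = 12·11·10 = 1320; A_3A_4 = 11·10·2 = 220; A_4A_5 = 10·2·14 = 280.
Length 3: A_1..A_3: k=1: 0+1320+15·12·10=3120; k=2: 1980+0+15·11·10=3630 → min 3120 | A_2..A_4: k=2: 0+220+12·11·2=484; k=3: 1320+0+12·10·2=1560 → min 484 | A_3..A_5: k=3: 0+280+11·10·14=1820; k=4: 220+0+11·2·14=528 → min 528.
Length 4: A_1..A_4: k=1: 0+484+15·12·2=844; k=2: 1980+220+15·11·2=2530; k=3: 3120+0+15·10·2=3420 → min 844 | A_2..A_5: k=2: 0+528+12·11·14=2376; k=3: 1320+280+12·10·14=3280; k=4: 484+0+12·2·14=820 → min 820.
Length 5: A_1..A_5: k=1: 0+820+15·12·14=3340; k=2: 1980+528+15·11·14=4818; k=3: 3120+280+15·10·14=5500; k=4: 844+0+15·2·14=1264 → min 1264.
Optimal parenthesization: ((A_1 × (A_2 × (A_3 × A_4))) × A_5) with cost 1264.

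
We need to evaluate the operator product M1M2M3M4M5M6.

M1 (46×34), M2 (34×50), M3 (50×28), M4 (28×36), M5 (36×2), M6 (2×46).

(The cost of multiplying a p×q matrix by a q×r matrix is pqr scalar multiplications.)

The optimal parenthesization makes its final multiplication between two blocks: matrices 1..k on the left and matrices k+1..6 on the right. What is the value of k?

5

Adjacent pairs: M1M2 = 46·34·50 = 78200; M2M3 = 34·50·28 = 47600; M3M4 = 50·28·36 = 50400; M4M5 = 28·36·2 = 2016; M5M6 = 36·2·46 = 3312.
Length 3: M1..M3: k=1: 0+47600+46·34·28=91392; k=2: 78200+0+46·50·28=142600 → min 91392 | M2..M4: k=2: 0+50400+34·50·36=111600; k=3: 47600+0+34·28·36=81872 → min 81872 | M3..M5: k=3: 0+2016+50·28·2=4816; k=4: 50400+0+50·36·2=54000 → min 4816 | M4..M6: k=4: 0+3312+28·36·46=49680; k=5: 2016+0+28·2·46=4592 → min 4592.
Length 4: M1..M4: k=1: 0+81872+46·34·36=138176; k=2: 78200+50400+46·50·36=211400; k=3: 91392+0+46·28·36=137760 → min 137760 | M2..M5: k=2: 0+4816+34·50·2=8216; k=3: 47600+2016+34·28·2=51520; k=4: 81872+0+34·36·2=84320 → min 8216 | M3..M6: k=3: 0+4592+50·28·46=68992; k=4: 50400+3312+50·36·46=136512; k=5: 4816+0+50·2·46=9416 → min 9416.
Length 5: M1..M5: k=1: 0+8216+46·34·2=11344; k=2: 78200+4816+46·50·2=87616; k=3: 91392+2016+46·28·2=95984; k=4: 137760+0+46·36·2=141072 → min 11344 | M2..M6: k=2: 0+9416+34·50·46=87616; k=3: 47600+4592+34·28·46=95984; k=4: 81872+3312+34·36·46=141488; k=5: 8216+0+34·2·46=11344 → min 11344.
Top-level splits: k=1: (M1..M1)·(M2..M6) → 0+11344+46·34·46 = 83288; k=2: (M1..M2)·(M3..M6) → 78200+9416+46·50·46 = 193416; k=3: (M1..M3)·(M4..M6) → 91392+4592+46·28·46 = 155232; k=4: (M1..M4)·(M5..M6) → 137760+3312+46·36·46 = 217248; k=5: (M1..M5)·(M6..M6) → 11344+0+46·2·46 = 15576.
Best split is after M5, i.e. k = 5.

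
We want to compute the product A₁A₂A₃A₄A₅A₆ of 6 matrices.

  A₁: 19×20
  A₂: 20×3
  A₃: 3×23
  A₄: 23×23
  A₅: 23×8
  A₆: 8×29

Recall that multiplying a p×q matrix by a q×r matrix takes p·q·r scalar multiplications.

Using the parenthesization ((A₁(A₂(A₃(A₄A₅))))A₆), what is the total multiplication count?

12712

(A₄A₅): 23×23 by 23×8 → 23×8, cost 23·23·8 = 4232
(A₃(A₄A₅)): 3×23 by 23×8 → 3×8, cost 3·23·8 = 552; cumulative 4784
(A₂(A₃(A₄A₅))): 20×3 by 3×8 → 20×8, cost 20·3·8 = 480; cumulative 5264
(A₁(A₂(A₃(A₄A₅)))): 19×20 by 20×8 → 19×8, cost 19·20·8 = 3040; cumulative 8304
((A₁(A₂(A₃(A₄A₅))))A₆): 19×8 by 8×29 → 19×29, cost 19·8·29 = 4408; cumulative 12712
Total: 12712 scalar multiplications.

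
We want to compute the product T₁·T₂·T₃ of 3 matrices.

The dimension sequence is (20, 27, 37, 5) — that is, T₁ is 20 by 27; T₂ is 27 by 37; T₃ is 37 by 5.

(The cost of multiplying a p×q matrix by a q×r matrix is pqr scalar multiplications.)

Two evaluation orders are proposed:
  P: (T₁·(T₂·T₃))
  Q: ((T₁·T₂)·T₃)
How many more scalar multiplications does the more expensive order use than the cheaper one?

Order P = (T₁·(T₂·T₃)): (T₂·T₃): 27×37 by 37×5 → 27×5, cost 27·37·5 = 4995; (T₁·(T₂·T₃)): 20×27 by 27×5 → 20×5, cost 20·27·5 = 2700; cumulative 7695. Total 7695.
Order Q = ((T₁·T₂)·T₃): (T₁·T₂): 20×27 by 27×37 → 20×37, cost 20·27·37 = 19980; ((T₁·T₂)·T₃): 20×37 by 37×5 → 20×5, cost 20·37·5 = 3700; cumulative 23680. Total 23680.
Difference: |7695 − 23680| = 15985.

15985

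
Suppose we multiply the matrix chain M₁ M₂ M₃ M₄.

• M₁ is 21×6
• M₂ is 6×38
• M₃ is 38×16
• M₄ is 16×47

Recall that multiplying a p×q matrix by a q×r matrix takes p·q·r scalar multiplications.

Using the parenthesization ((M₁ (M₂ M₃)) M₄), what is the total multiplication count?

(M₂ M₃): 6×38 by 38×16 → 6×16, cost 6·38·16 = 3648
(M₁ (M₂ M₃)): 21×6 by 6×16 → 21×16, cost 21·6·16 = 2016; cumulative 5664
((M₁ (M₂ M₃)) M₄): 21×16 by 16×47 → 21×47, cost 21·16·47 = 15792; cumulative 21456
Total: 21456 scalar multiplications.

21456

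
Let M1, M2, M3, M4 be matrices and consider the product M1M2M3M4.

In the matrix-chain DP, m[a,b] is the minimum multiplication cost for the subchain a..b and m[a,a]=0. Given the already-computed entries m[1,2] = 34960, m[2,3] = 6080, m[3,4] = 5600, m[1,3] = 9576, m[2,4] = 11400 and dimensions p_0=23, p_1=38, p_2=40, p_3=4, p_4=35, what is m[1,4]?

m[1,4] = min over k∈[1,3] of m[1,k]+m[k+1,4]+p_{0}·p_k·p_{4}.
k=1: 0 + 11400 + 23·38·35 = 41990; k=2: 34960 + 5600 + 23·40·35 = 72760; k=3: 9576 + 0 + 23·4·35 = 12796.
Minimum: 12796 at k=3.

12796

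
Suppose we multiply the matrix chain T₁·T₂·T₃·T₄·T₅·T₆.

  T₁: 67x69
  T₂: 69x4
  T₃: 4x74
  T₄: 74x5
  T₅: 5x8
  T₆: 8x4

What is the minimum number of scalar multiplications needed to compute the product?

21284

Adjacent pairs: T₁T₂ = 67·69·4 = 18492; T₂T₃ = 69·4·74 = 20424; T₃T₄ = 4·74·5 = 1480; T₄T₅ = 74·5·8 = 2960; T₅T₆ = 5·8·4 = 160.
Length 3: T₁..T₃: k=1: 0+20424+67·69·74=362526; k=2: 18492+0+67·4·74=38324 → min 38324 | T₂..T₄: k=2: 0+1480+69·4·5=2860; k=3: 20424+0+69·74·5=45954 → min 2860 | T₃..T₅: k=3: 0+2960+4·74·8=5328; k=4: 1480+0+4·5·8=1640 → min 1640 | T₄..T₆: k=4: 0+160+74·5·4=1640; k=5: 2960+0+74·8·4=5328 → min 1640.
Length 4: T₁..T₄: k=1: 0+2860+67·69·5=25975; k=2: 18492+1480+67·4·5=21312; k=3: 38324+0+67·74·5=63114 → min 21312 | T₂..T₅: k=2: 0+1640+69·4·8=3848; k=3: 20424+2960+69·74·8=64232; k=4: 2860+0+69·5·8=5620 → min 3848 | T₃..T₆: k=3: 0+1640+4·74·4=2824; k=4: 1480+160+4·5·4=1720; k=5: 1640+0+4·8·4=1768 → min 1720.
Length 5: T₁..T₅: k=1: 0+3848+67·69·8=40832; k=2: 18492+1640+67·4·8=22276; k=3: 38324+2960+67·74·8=80948; k=4: 21312+0+67·5·8=23992 → min 22276 | T₂..T₆: k=2: 0+1720+69·4·4=2824; k=3: 20424+1640+69·74·4=42488; k=4: 2860+160+69·5·4=4400; k=5: 3848+0+69·8·4=6056 → min 2824.
Length 6: T₁..T₆: k=1: 0+2824+67·69·4=21316; k=2: 18492+1720+67·4·4=21284; k=3: 38324+1640+67·74·4=59796; k=4: 21312+160+67·5·4=22812; k=5: 22276+0+67·8·4=24420 → min 21284.
Optimal order: ((T₁·T₂)·((T₃·T₄)·(T₅·T₆))) with cost 21284.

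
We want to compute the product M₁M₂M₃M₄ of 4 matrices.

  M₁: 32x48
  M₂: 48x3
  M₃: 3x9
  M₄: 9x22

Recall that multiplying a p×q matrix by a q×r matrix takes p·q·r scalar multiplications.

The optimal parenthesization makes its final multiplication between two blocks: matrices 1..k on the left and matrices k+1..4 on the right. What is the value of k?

Adjacent pairs: M₁M₂ = 32·48·3 = 4608; M₂M₃ = 48·3·9 = 1296; M₃M₄ = 3·9·22 = 594.
Length 3: M₁..M₃: k=1: 0+1296+32·48·9=15120; k=2: 4608+0+32·3·9=5472 → min 5472 | M₂..M₄: k=2: 0+594+48·3·22=3762; k=3: 1296+0+48·9·22=10800 → min 3762.
Top-level splits: k=1: (M₁..M₁)·(M₂..M₄) → 0+3762+32·48·22 = 37554; k=2: (M₁..M₂)·(M₃..M₄) → 4608+594+32·3·22 = 7314; k=3: (M₁..M₃)·(M₄..M₄) → 5472+0+32·9·22 = 11808.
Best split is after M₂, i.e. k = 2.

2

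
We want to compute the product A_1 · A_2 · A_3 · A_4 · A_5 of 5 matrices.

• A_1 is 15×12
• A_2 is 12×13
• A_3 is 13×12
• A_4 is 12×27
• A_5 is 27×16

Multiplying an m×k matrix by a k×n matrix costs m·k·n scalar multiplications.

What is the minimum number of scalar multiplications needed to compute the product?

Adjacent pairs: A_1A_2 = 15·12·13 = 2340; A_2A_3 = 12·13·12 = 1872; A_3A_4 = 13·12·27 = 4212; A_4A_5 = 12·27·16 = 5184.
Length 3: A_1..A_3: k=1: 0+1872+15·12·12=4032; k=2: 2340+0+15·13·12=4680 → min 4032 | A_2..A_4: k=2: 0+4212+12·13·27=8424; k=3: 1872+0+12·12·27=5760 → min 5760 | A_3..A_5: k=3: 0+5184+13·12·16=7680; k=4: 4212+0+13·27·16=9828 → min 7680.
Length 4: A_1..A_4: k=1: 0+5760+15·12·27=10620; k=2: 2340+4212+15·13·27=11817; k=3: 4032+0+15·12·27=8892 → min 8892 | A_2..A_5: k=2: 0+7680+12·13·16=10176; k=3: 1872+5184+12·12·16=9360; k=4: 5760+0+12·27·16=10944 → min 9360.
Length 5: A_1..A_5: k=1: 0+9360+15·12·16=12240; k=2: 2340+7680+15·13·16=13140; k=3: 4032+5184+15·12·16=12096; k=4: 8892+0+15·27·16=15372 → min 12096.
Optimal order: ((A_1 · (A_2 · A_3)) · (A_4 · A_5)) with cost 12096.

12096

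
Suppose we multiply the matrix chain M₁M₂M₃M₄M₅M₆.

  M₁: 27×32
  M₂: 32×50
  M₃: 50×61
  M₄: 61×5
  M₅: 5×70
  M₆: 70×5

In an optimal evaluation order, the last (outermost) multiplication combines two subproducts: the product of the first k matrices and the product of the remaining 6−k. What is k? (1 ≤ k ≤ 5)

4

Adjacent pairs: M₁M₂ = 27·32·50 = 43200; M₂M₃ = 32·50·61 = 97600; M₃M₄ = 50·61·5 = 15250; M₄M₅ = 61·5·70 = 21350; M₅M₆ = 5·70·5 = 1750.
Length 3: M₁..M₃: k=1: 0+97600+27·32·61=150304; k=2: 43200+0+27·50·61=125550 → min 125550 | M₂..M₄: k=2: 0+15250+32·50·5=23250; k=3: 97600+0+32·61·5=107360 → min 23250 | M₃..M₅: k=3: 0+21350+50·61·70=234850; k=4: 15250+0+50·5·70=32750 → min 32750 | M₄..M₆: k=4: 0+1750+61·5·5=3275; k=5: 21350+0+61·70·5=42700 → min 3275.
Length 4: M₁..M₄: k=1: 0+23250+27·32·5=27570; k=2: 43200+15250+27·50·5=65200; k=3: 125550+0+27·61·5=133785 → min 27570 | M₂..M₅: k=2: 0+32750+32·50·70=144750; k=3: 97600+21350+32·61·70=255590; k=4: 23250+0+32·5·70=34450 → min 34450 | M₃..M₆: k=3: 0+3275+50·61·5=18525; k=4: 15250+1750+50·5·5=18250; k=5: 32750+0+50·70·5=50250 → min 18250.
Length 5: M₁..M₅: k=1: 0+34450+27·32·70=94930; k=2: 43200+32750+27·50·70=170450; k=3: 125550+21350+27·61·70=262190; k=4: 27570+0+27·5·70=37020 → min 37020 | M₂..M₆: k=2: 0+18250+32·50·5=26250; k=3: 97600+3275+32·61·5=110635; k=4: 23250+1750+32·5·5=25800; k=5: 34450+0+32·70·5=45650 → min 25800.
Top-level splits: k=1: (M₁..M₁)·(M₂..M₆) → 0+25800+27·32·5 = 30120; k=2: (M₁..M₂)·(M₃..M₆) → 43200+18250+27·50·5 = 68200; k=3: (M₁..M₃)·(M₄..M₆) → 125550+3275+27·61·5 = 137060; k=4: (M₁..M₄)·(M₅..M₆) → 27570+1750+27·5·5 = 29995; k=5: (M₁..M₅)·(M₆..M₆) → 37020+0+27·70·5 = 46470.
Best split is after M₄, i.e. k = 4.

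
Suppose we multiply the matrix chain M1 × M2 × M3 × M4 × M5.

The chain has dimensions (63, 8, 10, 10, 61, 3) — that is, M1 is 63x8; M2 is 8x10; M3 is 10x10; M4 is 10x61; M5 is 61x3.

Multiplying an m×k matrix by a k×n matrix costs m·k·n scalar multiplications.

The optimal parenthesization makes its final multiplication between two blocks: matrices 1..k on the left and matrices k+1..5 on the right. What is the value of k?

Adjacent pairs: M1M2 = 63·8·10 = 5040; M2M3 = 8·10·10 = 800; M3M4 = 10·10·61 = 6100; M4M5 = 10·61·3 = 1830.
Length 3: M1..M3: k=1: 0+800+63·8·10=5840; k=2: 5040+0+63·10·10=11340 → min 5840 | M2..M4: k=2: 0+6100+8·10·61=10980; k=3: 800+0+8·10·61=5680 → min 5680 | M3..M5: k=3: 0+1830+10·10·3=2130; k=4: 6100+0+10·61·3=7930 → min 2130.
Length 4: M1..M4: k=1: 0+5680+63·8·61=36424; k=2: 5040+6100+63·10·61=49570; k=3: 5840+0+63·10·61=44270 → min 36424 | M2..M5: k=2: 0+2130+8·10·3=2370; k=3: 800+1830+8·10·3=2870; k=4: 5680+0+8·61·3=7144 → min 2370.
Top-level splits: k=1: (M1..M1)·(M2..M5) → 0+2370+63·8·3 = 3882; k=2: (M1..M2)·(M3..M5) → 5040+2130+63·10·3 = 9060; k=3: (M1..M3)·(M4..M5) → 5840+1830+63·10·3 = 9560; k=4: (M1..M4)·(M5..M5) → 36424+0+63·61·3 = 47953.
Best split is after M1, i.e. k = 1.

1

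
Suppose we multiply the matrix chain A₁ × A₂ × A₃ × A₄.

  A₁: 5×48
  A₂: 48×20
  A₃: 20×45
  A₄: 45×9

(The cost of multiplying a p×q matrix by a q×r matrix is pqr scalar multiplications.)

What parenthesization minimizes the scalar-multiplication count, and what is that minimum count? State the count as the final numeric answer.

Adjacent pairs: A₁A₂ = 5·48·20 = 4800; A₂A₃ = 48·20·45 = 43200; A₃A₄ = 20·45·9 = 8100.
Length 3: A₁..A₃: k=1: 0+43200+5·48·45=54000; k=2: 4800+0+5·20·45=9300 → min 9300 | A₂..A₄: k=2: 0+8100+48·20·9=16740; k=3: 43200+0+48·45·9=62640 → min 16740.
Length 4: A₁..A₄: k=1: 0+16740+5·48·9=18900; k=2: 4800+8100+5·20·9=13800; k=3: 9300+0+5·45·9=11325 → min 11325.
Optimal parenthesization: (((A₁ × A₂) × A₃) × A₄) with cost 11325.

11325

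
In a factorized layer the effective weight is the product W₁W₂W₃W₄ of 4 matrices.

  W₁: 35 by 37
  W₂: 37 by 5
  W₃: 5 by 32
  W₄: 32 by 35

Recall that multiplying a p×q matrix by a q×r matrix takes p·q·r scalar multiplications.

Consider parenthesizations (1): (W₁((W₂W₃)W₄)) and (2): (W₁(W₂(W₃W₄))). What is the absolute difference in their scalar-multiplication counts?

35285

Order (1) = (W₁((W₂W₃)W₄)): (W₂W₃): 37×5 by 5×32 → 37×32, cost 37·5·32 = 5920; ((W₂W₃)W₄): 37×32 by 32×35 → 37×35, cost 37·32·35 = 41440; cumulative 47360; (W₁((W₂W₃)W₄)): 35×37 by 37×35 → 35×35, cost 35·37·35 = 45325; cumulative 92685. Total 92685.
Order (2) = (W₁(W₂(W₃W₄))): (W₃W₄): 5×32 by 32×35 → 5×35, cost 5·32·35 = 5600; (W₂(W₃W₄)): 37×5 by 5×35 → 37×35, cost 37·5·35 = 6475; cumulative 12075; (W₁(W₂(W₃W₄))): 35×37 by 37×35 → 35×35, cost 35·37·35 = 45325; cumulative 57400. Total 57400.
Difference: |92685 − 57400| = 35285.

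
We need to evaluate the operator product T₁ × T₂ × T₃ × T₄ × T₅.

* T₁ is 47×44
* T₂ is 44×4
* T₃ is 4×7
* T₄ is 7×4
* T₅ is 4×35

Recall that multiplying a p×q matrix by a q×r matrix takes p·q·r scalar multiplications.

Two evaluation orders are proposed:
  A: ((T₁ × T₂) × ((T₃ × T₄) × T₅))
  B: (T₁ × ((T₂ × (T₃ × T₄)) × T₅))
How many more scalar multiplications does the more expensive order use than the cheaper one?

Order A = ((T₁ × T₂) × ((T₃ × T₄) × T₅)): (T₁ × T₂): 47×44 by 44×4 → 47×4, cost 47·44·4 = 8272; (T₃ × T₄): 4×7 by 7×4 → 4×4, cost 4·7·4 = 112; ((T₃ × T₄) × T₅): 4×4 by 4×35 → 4×35, cost 4·4·35 = 560; cumulative 672; ((T₁ × T₂) × ((T₃ × T₄) × T₅)): 47×4 by 4×35 → 47×35, cost 47·4·35 = 6580; cumulative 15524. Total 15524.
Order B = (T₁ × ((T₂ × (T₃ × T₄)) × T₅)): (T₃ × T₄): 4×7 by 7×4 → 4×4, cost 4·7·4 = 112; (T₂ × (T₃ × T₄)): 44×4 by 4×4 → 44×4, cost 44·4·4 = 704; cumulative 816; ((T₂ × (T₃ × T₄)) × T₅): 44×4 by 4×35 → 44×35, cost 44·4·35 = 6160; cumulative 6976; (T₁ × ((T₂ × (T₃ × T₄)) × T₅)): 47×44 by 44×35 → 47×35, cost 47·44·35 = 72380; cumulative 79356. Total 79356.
Difference: |15524 − 79356| = 63832.

63832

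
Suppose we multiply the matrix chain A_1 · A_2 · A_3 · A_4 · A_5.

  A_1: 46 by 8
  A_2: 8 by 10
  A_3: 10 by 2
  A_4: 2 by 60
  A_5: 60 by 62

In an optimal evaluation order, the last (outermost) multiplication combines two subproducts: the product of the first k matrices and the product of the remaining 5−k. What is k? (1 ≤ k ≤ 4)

3

Adjacent pairs: A_1A_2 = 46·8·10 = 3680; A_2A_3 = 8·10·2 = 160; A_3A_4 = 10·2·60 = 1200; A_4A_5 = 2·60·62 = 7440.
Length 3: A_1..A_3: k=1: 0+160+46·8·2=896; k=2: 3680+0+46·10·2=4600 → min 896 | A_2..A_4: k=2: 0+1200+8·10·60=6000; k=3: 160+0+8·2·60=1120 → min 1120 | A_3..A_5: k=3: 0+7440+10·2·62=8680; k=4: 1200+0+10·60·62=38400 → min 8680.
Length 4: A_1..A_4: k=1: 0+1120+46·8·60=23200; k=2: 3680+1200+46·10·60=32480; k=3: 896+0+46·2·60=6416 → min 6416 | A_2..A_5: k=2: 0+8680+8·10·62=13640; k=3: 160+7440+8·2·62=8592; k=4: 1120+0+8·60·62=30880 → min 8592.
Top-level splits: k=1: (A_1..A_1)·(A_2..A_5) → 0+8592+46·8·62 = 31408; k=2: (A_1..A_2)·(A_3..A_5) → 3680+8680+46·10·62 = 40880; k=3: (A_1..A_3)·(A_4..A_5) → 896+7440+46·2·62 = 14040; k=4: (A_1..A_4)·(A_5..A_5) → 6416+0+46·60·62 = 177536.
Best split is after A_3, i.e. k = 3.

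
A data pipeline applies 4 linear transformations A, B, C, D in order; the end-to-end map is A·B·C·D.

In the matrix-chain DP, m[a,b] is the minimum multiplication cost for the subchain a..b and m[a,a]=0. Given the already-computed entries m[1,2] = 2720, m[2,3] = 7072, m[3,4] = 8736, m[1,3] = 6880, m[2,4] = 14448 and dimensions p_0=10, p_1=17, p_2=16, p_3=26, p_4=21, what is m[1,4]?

m[1,4] = min over k∈[1,3] of m[1,k]+m[k+1,4]+p_{0}·p_k·p_{4}.
k=1: 0 + 14448 + 10·17·21 = 18018; k=2: 2720 + 8736 + 10·16·21 = 14816; k=3: 6880 + 0 + 10·26·21 = 12340.
Minimum: 12340 at k=3.

12340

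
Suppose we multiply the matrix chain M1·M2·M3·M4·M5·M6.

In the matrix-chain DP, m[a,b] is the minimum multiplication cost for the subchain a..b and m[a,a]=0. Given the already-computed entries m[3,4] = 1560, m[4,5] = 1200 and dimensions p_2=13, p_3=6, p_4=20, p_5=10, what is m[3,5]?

1980

m[3,5] = min over k∈[3,4] of m[3,k]+m[k+1,5]+p_{2}·p_k·p_{5}.
k=3: 0 + 1200 + 13·6·10 = 1980; k=4: 1560 + 0 + 13·20·10 = 4160.
Minimum: 1980 at k=3.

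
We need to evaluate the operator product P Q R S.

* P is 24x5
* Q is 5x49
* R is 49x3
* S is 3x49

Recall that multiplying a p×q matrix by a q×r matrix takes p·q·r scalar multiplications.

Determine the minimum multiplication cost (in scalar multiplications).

Adjacent pairs: PQ = 24·5·49 = 5880; QR = 5·49·3 = 735; RS = 49·3·49 = 7203.
Length 3: P..R: k=1: 0+735+24·5·3=1095; k=2: 5880+0+24·49·3=9408 → min 1095 | Q..S: k=2: 0+7203+5·49·49=19208; k=3: 735+0+5·3·49=1470 → min 1470.
Length 4: P..S: k=1: 0+1470+24·5·49=7350; k=2: 5880+7203+24·49·49=70707; k=3: 1095+0+24·3·49=4623 → min 4623.
Optimal order: ((P (Q R)) S) with cost 4623.

4623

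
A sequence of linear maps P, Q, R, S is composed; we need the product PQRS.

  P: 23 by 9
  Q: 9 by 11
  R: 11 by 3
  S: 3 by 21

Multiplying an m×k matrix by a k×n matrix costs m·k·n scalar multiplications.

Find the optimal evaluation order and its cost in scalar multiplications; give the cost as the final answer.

Adjacent pairs: PQ = 23·9·11 = 2277; QR = 9·11·3 = 297; RS = 11·3·21 = 693.
Length 3: P..R: k=1: 0+297+23·9·3=918; k=2: 2277+0+23·11·3=3036 → min 918 | Q..S: k=2: 0+693+9·11·21=2772; k=3: 297+0+9·3·21=864 → min 864.
Length 4: P..S: k=1: 0+864+23·9·21=5211; k=2: 2277+693+23·11·21=8283; k=3: 918+0+23·3·21=2367 → min 2367.
Optimal parenthesization: ((P(QR))S) with cost 2367.

2367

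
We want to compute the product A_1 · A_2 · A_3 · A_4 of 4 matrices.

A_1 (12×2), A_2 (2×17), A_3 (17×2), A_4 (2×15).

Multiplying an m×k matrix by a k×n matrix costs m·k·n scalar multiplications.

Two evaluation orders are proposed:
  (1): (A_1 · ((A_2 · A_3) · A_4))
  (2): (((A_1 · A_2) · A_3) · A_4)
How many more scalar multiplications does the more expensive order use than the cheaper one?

Order (1) = (A_1 · ((A_2 · A_3) · A_4)): (A_2 · A_3): 2×17 by 17×2 → 2×2, cost 2·17·2 = 68; ((A_2 · A_3) · A_4): 2×2 by 2×15 → 2×15, cost 2·2·15 = 60; cumulative 128; (A_1 · ((A_2 · A_3) · A_4)): 12×2 by 2×15 → 12×15, cost 12·2·15 = 360; cumulative 488. Total 488.
Order (2) = (((A_1 · A_2) · A_3) · A_4): (A_1 · A_2): 12×2 by 2×17 → 12×17, cost 12·2·17 = 408; ((A_1 · A_2) · A_3): 12×17 by 17×2 → 12×2, cost 12·17·2 = 408; cumulative 816; (((A_1 · A_2) · A_3) · A_4): 12×2 by 2×15 → 12×15, cost 12·2·15 = 360; cumulative 1176. Total 1176.
Difference: |488 − 1176| = 688.

688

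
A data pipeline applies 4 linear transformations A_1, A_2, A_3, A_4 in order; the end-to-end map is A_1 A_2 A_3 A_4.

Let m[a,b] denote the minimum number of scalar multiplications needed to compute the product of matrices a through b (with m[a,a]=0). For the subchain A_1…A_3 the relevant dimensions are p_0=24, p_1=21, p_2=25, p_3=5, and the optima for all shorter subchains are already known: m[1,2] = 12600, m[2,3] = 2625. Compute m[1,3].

m[1,3] = min over k∈[1,2] of m[1,k]+m[k+1,3]+p_{0}·p_k·p_{3}.
k=1: 0 + 2625 + 24·21·5 = 5145; k=2: 12600 + 0 + 24·25·5 = 15600.
Minimum: 5145 at k=1.

5145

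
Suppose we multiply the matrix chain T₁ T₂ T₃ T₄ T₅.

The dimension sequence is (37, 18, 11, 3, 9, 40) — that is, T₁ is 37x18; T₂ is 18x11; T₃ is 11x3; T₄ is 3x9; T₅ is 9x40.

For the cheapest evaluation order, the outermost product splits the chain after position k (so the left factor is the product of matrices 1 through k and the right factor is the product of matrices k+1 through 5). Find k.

3

Adjacent pairs: T₁T₂ = 37·18·11 = 7326; T₂T₃ = 18·11·3 = 594; T₃T₄ = 11·3·9 = 297; T₄T₅ = 3·9·40 = 1080.
Length 3: T₁..T₃: k=1: 0+594+37·18·3=2592; k=2: 7326+0+37·11·3=8547 → min 2592 | T₂..T₄: k=2: 0+297+18·11·9=2079; k=3: 594+0+18·3·9=1080 → min 1080 | T₃..T₅: k=3: 0+1080+11·3·40=2400; k=4: 297+0+11·9·40=4257 → min 2400.
Length 4: T₁..T₄: k=1: 0+1080+37·18·9=7074; k=2: 7326+297+37·11·9=11286; k=3: 2592+0+37·3·9=3591 → min 3591 | T₂..T₅: k=2: 0+2400+18·11·40=10320; k=3: 594+1080+18·3·40=3834; k=4: 1080+0+18·9·40=7560 → min 3834.
Top-level splits: k=1: (T₁..T₁)·(T₂..T₅) → 0+3834+37·18·40 = 30474; k=2: (T₁..T₂)·(T₃..T₅) → 7326+2400+37·11·40 = 26006; k=3: (T₁..T₃)·(T₄..T₅) → 2592+1080+37·3·40 = 8112; k=4: (T₁..T₄)·(T₅..T₅) → 3591+0+37·9·40 = 16911.
Best split is after T₃, i.e. k = 3.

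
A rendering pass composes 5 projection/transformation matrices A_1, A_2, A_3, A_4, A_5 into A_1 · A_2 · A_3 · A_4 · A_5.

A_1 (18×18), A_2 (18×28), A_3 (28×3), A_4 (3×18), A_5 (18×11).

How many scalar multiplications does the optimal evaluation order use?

Adjacent pairs: A_1A_2 = 18·18·28 = 9072; A_2A_3 = 18·28·3 = 1512; A_3A_4 = 28·3·18 = 1512; A_4A_5 = 3·18·11 = 594.
Length 3: A_1..A_3: k=1: 0+1512+18·18·3=2484; k=2: 9072+0+18·28·3=10584 → min 2484 | A_2..A_4: k=2: 0+1512+18·28·18=10584; k=3: 1512+0+18·3·18=2484 → min 2484 | A_3..A_5: k=3: 0+594+28·3·11=1518; k=4: 1512+0+28·18·11=7056 → min 1518.
Length 4: A_1..A_4: k=1: 0+2484+18·18·18=8316; k=2: 9072+1512+18·28·18=19656; k=3: 2484+0+18·3·18=3456 → min 3456 | A_2..A_5: k=2: 0+1518+18·28·11=7062; k=3: 1512+594+18·3·11=2700; k=4: 2484+0+18·18·11=6048 → min 2700.
Length 5: A_1..A_5: k=1: 0+2700+18·18·11=6264; k=2: 9072+1518+18·28·11=16134; k=3: 2484+594+18·3·11=3672; k=4: 3456+0+18·18·11=7020 → min 3672.
Optimal order: ((A_1 · (A_2 · A_3)) · (A_4 · A_5)) with cost 3672.

3672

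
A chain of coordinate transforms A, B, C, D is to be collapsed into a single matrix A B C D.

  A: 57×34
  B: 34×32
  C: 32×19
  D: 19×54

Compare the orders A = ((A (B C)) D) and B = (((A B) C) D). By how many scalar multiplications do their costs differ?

Order A = ((A (B C)) D): (B C): 34×32 by 32×19 → 34×19, cost 34·32·19 = 20672; (A (B C)): 57×34 by 34×19 → 57×19, cost 57·34·19 = 36822; cumulative 57494; ((A (B C)) D): 57×19 by 19×54 → 57×54, cost 57·19·54 = 58482; cumulative 115976. Total 115976.
Order B = (((A B) C) D): (A B): 57×34 by 34×32 → 57×32, cost 57·34·32 = 62016; ((A B) C): 57×32 by 32×19 → 57×19, cost 57·32·19 = 34656; cumulative 96672; (((A B) C) D): 57×19 by 19×54 → 57×54, cost 57·19·54 = 58482; cumulative 155154. Total 155154.
Difference: |115976 − 155154| = 39178.

39178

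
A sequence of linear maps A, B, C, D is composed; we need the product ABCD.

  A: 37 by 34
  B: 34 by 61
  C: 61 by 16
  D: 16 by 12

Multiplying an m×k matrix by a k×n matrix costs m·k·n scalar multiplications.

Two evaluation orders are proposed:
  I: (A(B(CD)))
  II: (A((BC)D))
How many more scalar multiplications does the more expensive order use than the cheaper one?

3112

Order I = (A(B(CD))): (CD): 61×16 by 16×12 → 61×12, cost 61·16·12 = 11712; (B(CD)): 34×61 by 61×12 → 34×12, cost 34·61·12 = 24888; cumulative 36600; (A(B(CD))): 37×34 by 34×12 → 37×12, cost 37·34·12 = 15096; cumulative 51696. Total 51696.
Order II = (A((BC)D)): (BC): 34×61 by 61×16 → 34×16, cost 34·61·16 = 33184; ((BC)D): 34×16 by 16×12 → 34×12, cost 34·16·12 = 6528; cumulative 39712; (A((BC)D)): 37×34 by 34×12 → 37×12, cost 37·34·12 = 15096; cumulative 54808. Total 54808.
Difference: |51696 − 54808| = 3112.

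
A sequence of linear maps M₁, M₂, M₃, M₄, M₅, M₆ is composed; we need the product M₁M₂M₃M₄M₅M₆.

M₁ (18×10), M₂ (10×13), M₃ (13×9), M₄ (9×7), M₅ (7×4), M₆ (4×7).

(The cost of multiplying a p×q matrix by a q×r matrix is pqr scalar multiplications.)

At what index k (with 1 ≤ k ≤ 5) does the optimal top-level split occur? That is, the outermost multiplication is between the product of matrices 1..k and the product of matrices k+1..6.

5

Adjacent pairs: M₁M₂ = 18·10·13 = 2340; M₂M₃ = 10·13·9 = 1170; M₃M₄ = 13·9·7 = 819; M₄M₅ = 9·7·4 = 252; M₅M₆ = 7·4·7 = 196.
Length 3: M₁..M₃: k=1: 0+1170+18·10·9=2790; k=2: 2340+0+18·13·9=4446 → min 2790 | M₂..M₄: k=2: 0+819+10·13·7=1729; k=3: 1170+0+10·9·7=1800 → min 1729 | M₃..M₅: k=3: 0+252+13·9·4=720; k=4: 819+0+13·7·4=1183 → min 720 | M₄..M₆: k=4: 0+196+9·7·7=637; k=5: 252+0+9·4·7=504 → min 504.
Length 4: M₁..M₄: k=1: 0+1729+18·10·7=2989; k=2: 2340+819+18·13·7=4797; k=3: 2790+0+18·9·7=3924 → min 2989 | M₂..M₅: k=2: 0+720+10·13·4=1240; k=3: 1170+252+10·9·4=1782; k=4: 1729+0+10·7·4=2009 → min 1240 | M₃..M₆: k=3: 0+504+13·9·7=1323; k=4: 819+196+13·7·7=1652; k=5: 720+0+13·4·7=1084 → min 1084.
Length 5: M₁..M₅: k=1: 0+1240+18·10·4=1960; k=2: 2340+720+18·13·4=3996; k=3: 2790+252+18·9·4=3690; k=4: 2989+0+18·7·4=3493 → min 1960 | M₂..M₆: k=2: 0+1084+10·13·7=1994; k=3: 1170+504+10·9·7=2304; k=4: 1729+196+10·7·7=2415; k=5: 1240+0+10·4·7=1520 → min 1520.
Top-level splits: k=1: (M₁..M₁)·(M₂..M₆) → 0+1520+18·10·7 = 2780; k=2: (M₁..M₂)·(M₃..M₆) → 2340+1084+18·13·7 = 5062; k=3: (M₁..M₃)·(M₄..M₆) → 2790+504+18·9·7 = 4428; k=4: (M₁..M₄)·(M₅..M₆) → 2989+196+18·7·7 = 4067; k=5: (M₁..M₅)·(M₆..M₆) → 1960+0+18·4·7 = 2464.
Best split is after M₅, i.e. k = 5.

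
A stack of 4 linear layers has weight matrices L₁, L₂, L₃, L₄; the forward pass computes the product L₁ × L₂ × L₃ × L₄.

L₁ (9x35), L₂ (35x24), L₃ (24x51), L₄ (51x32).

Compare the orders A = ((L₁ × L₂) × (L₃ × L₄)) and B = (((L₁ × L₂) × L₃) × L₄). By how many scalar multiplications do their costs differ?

20376

Order A = ((L₁ × L₂) × (L₃ × L₄)): (L₁ × L₂): 9×35 by 35×24 → 9×24, cost 9·35·24 = 7560; (L₃ × L₄): 24×51 by 51×32 → 24×32, cost 24·51·32 = 39168; ((L₁ × L₂) × (L₃ × L₄)): 9×24 by 24×32 → 9×32, cost 9·24·32 = 6912; cumulative 53640. Total 53640.
Order B = (((L₁ × L₂) × L₃) × L₄): (L₁ × L₂): 9×35 by 35×24 → 9×24, cost 9·35·24 = 7560; ((L₁ × L₂) × L₃): 9×24 by 24×51 → 9×51, cost 9·24·51 = 11016; cumulative 18576; (((L₁ × L₂) × L₃) × L₄): 9×51 by 51×32 → 9×32, cost 9·51·32 = 14688; cumulative 33264. Total 33264.
Difference: |53640 − 33264| = 20376.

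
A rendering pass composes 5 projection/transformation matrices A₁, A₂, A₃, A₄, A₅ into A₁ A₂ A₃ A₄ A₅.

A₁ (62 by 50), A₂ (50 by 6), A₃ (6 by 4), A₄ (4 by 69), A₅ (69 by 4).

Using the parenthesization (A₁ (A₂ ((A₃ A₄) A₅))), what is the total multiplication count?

(A₃ A₄): 6×4 by 4×69 → 6×69, cost 6·4·69 = 1656
((A₃ A₄) A₅): 6×69 by 69×4 → 6×4, cost 6·69·4 = 1656; cumulative 3312
(A₂ ((A₃ A₄) A₅)): 50×6 by 6×4 → 50×4, cost 50·6·4 = 1200; cumulative 4512
(A₁ (A₂ ((A₃ A₄) A₅))): 62×50 by 50×4 → 62×4, cost 62·50·4 = 12400; cumulative 16912
Total: 16912 scalar multiplications.

16912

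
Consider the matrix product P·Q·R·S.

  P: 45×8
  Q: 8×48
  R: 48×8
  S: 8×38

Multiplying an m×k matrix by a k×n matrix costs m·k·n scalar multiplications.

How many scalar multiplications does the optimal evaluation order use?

Adjacent pairs: PQ = 45·8·48 = 17280; QR = 8·48·8 = 3072; RS = 48·8·38 = 14592.
Length 3: P..R: k=1: 0+3072+45·8·8=5952; k=2: 17280+0+45·48·8=34560 → min 5952 | Q..S: k=2: 0+14592+8·48·38=29184; k=3: 3072+0+8·8·38=5504 → min 5504.
Length 4: P..S: k=1: 0+5504+45·8·38=19184; k=2: 17280+14592+45·48·38=113952; k=3: 5952+0+45·8·38=19632 → min 19184.
Optimal order: (P·((Q·R)·S)) with cost 19184.

19184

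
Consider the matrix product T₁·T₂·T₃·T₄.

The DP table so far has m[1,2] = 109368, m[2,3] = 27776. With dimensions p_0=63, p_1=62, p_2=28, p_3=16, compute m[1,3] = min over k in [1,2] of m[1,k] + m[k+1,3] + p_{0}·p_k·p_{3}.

m[1,3] = min over k∈[1,2] of m[1,k]+m[k+1,3]+p_{0}·p_k·p_{3}.
k=1: 0 + 27776 + 63·62·16 = 90272; k=2: 109368 + 0 + 63·28·16 = 137592.
Minimum: 90272 at k=1.

90272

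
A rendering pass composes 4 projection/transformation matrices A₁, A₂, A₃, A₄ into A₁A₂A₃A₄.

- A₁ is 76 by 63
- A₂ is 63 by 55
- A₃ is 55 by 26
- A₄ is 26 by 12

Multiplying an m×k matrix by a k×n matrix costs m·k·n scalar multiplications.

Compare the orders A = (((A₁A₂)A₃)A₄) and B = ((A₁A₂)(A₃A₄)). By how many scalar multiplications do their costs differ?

65072

Order A = (((A₁A₂)A₃)A₄): (A₁A₂): 76×63 by 63×55 → 76×55, cost 76·63·55 = 263340; ((A₁A₂)A₃): 76×55 by 55×26 → 76×26, cost 76·55·26 = 108680; cumulative 372020; (((A₁A₂)A₃)A₄): 76×26 by 26×12 → 76×12, cost 76·26·12 = 23712; cumulative 395732. Total 395732.
Order B = ((A₁A₂)(A₃A₄)): (A₁A₂): 76×63 by 63×55 → 76×55, cost 76·63·55 = 263340; (A₃A₄): 55×26 by 26×12 → 55×12, cost 55·26·12 = 17160; ((A₁A₂)(A₃A₄)): 76×55 by 55×12 → 76×12, cost 76·55·12 = 50160; cumulative 330660. Total 330660.
Difference: |395732 − 330660| = 65072.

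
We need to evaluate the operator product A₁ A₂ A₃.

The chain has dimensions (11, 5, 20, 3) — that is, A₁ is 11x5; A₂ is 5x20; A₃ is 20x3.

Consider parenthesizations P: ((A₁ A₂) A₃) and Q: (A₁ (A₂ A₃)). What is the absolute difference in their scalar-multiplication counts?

Order P = ((A₁ A₂) A₃): (A₁ A₂): 11×5 by 5×20 → 11×20, cost 11·5·20 = 1100; ((A₁ A₂) A₃): 11×20 by 20×3 → 11×3, cost 11·20·3 = 660; cumulative 1760. Total 1760.
Order Q = (A₁ (A₂ A₃)): (A₂ A₃): 5×20 by 20×3 → 5×3, cost 5·20·3 = 300; (A₁ (A₂ A₃)): 11×5 by 5×3 → 11×3, cost 11·5·3 = 165; cumulative 465. Total 465.
Difference: |1760 − 465| = 1295.

1295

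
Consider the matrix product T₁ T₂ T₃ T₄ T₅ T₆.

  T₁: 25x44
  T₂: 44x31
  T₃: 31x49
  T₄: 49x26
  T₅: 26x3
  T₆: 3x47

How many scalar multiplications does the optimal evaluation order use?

Adjacent pairs: T₁T₂ = 25·44·31 = 34100; T₂T₃ = 44·31·49 = 66836; T₃T₄ = 31·49·26 = 39494; T₄T₅ = 49·26·3 = 3822; T₅T₆ = 26·3·47 = 3666.
Length 3: T₁..T₃: k=1: 0+66836+25·44·49=120736; k=2: 34100+0+25·31·49=72075 → min 72075 | T₂..T₄: k=2: 0+39494+44·31·26=74958; k=3: 66836+0+44·49·26=122892 → min 74958 | T₃..T₅: k=3: 0+3822+31·49·3=8379; k=4: 39494+0+31·26·3=41912 → min 8379 | T₄..T₆: k=4: 0+3666+49·26·47=63544; k=5: 3822+0+49·3·47=10731 → min 10731.
Length 4: T₁..T₄: k=1: 0+74958+25·44·26=103558; k=2: 34100+39494+25·31·26=93744; k=3: 72075+0+25·49·26=103925 → min 93744 | T₂..T₅: k=2: 0+8379+44·31·3=12471; k=3: 66836+3822+44·49·3=77126; k=4: 74958+0+44·26·3=78390 → min 12471 | T₃..T₆: k=3: 0+10731+31·49·47=82124; k=4: 39494+3666+31·26·47=81042; k=5: 8379+0+31·3·47=12750 → min 12750.
Length 5: T₁..T₅: k=1: 0+12471+25·44·3=15771; k=2: 34100+8379+25·31·3=44804; k=3: 72075+3822+25·49·3=79572; k=4: 93744+0+25·26·3=95694 → min 15771 | T₂..T₆: k=2: 0+12750+44·31·47=76858; k=3: 66836+10731+44·49·47=178899; k=4: 74958+3666+44·26·47=132392; k=5: 12471+0+44·3·47=18675 → min 18675.
Length 6: T₁..T₆: k=1: 0+18675+25·44·47=70375; k=2: 34100+12750+25·31·47=83275; k=3: 72075+10731+25·49·47=140381; k=4: 93744+3666+25·26·47=127960; k=5: 15771+0+25·3·47=19296 → min 19296.
Optimal order: ((T₁ (T₂ (T₃ (T₄ T₅)))) T₆) with cost 19296.

19296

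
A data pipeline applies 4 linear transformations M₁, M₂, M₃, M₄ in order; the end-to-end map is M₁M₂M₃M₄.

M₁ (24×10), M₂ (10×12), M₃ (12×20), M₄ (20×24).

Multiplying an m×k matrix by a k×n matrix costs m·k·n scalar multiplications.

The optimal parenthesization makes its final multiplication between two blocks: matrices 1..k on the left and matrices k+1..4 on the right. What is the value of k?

1

Adjacent pairs: M₁M₂ = 24·10·12 = 2880; M₂M₃ = 10·12·20 = 2400; M₃M₄ = 12·20·24 = 5760.
Length 3: M₁..M₃: k=1: 0+2400+24·10·20=7200; k=2: 2880+0+24·12·20=8640 → min 7200 | M₂..M₄: k=2: 0+5760+10·12·24=8640; k=3: 2400+0+10·20·24=7200 → min 7200.
Top-level splits: k=1: (M₁..M₁)·(M₂..M₄) → 0+7200+24·10·24 = 12960; k=2: (M₁..M₂)·(M₃..M₄) → 2880+5760+24·12·24 = 15552; k=3: (M₁..M₃)·(M₄..M₄) → 7200+0+24·20·24 = 18720.
Best split is after M₁, i.e. k = 1.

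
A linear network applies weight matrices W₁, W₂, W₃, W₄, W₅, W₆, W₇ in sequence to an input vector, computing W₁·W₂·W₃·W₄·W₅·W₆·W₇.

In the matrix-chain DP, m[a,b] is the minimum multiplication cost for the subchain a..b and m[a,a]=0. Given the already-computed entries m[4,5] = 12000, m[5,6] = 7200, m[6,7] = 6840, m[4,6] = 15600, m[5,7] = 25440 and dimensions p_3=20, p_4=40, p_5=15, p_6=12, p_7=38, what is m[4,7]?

24720

m[4,7] = min over k∈[4,6] of m[4,k]+m[k+1,7]+p_{3}·p_k·p_{7}.
k=4: 0 + 25440 + 20·40·38 = 55840; k=5: 12000 + 6840 + 20·15·38 = 30240; k=6: 15600 + 0 + 20·12·38 = 24720.
Minimum: 24720 at k=6.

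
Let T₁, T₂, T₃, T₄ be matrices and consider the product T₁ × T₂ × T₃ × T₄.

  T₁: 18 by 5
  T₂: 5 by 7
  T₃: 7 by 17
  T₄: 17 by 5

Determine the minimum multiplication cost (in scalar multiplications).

Adjacent pairs: T₁T₂ = 18·5·7 = 630; T₂T₃ = 5·7·17 = 595; T₃T₄ = 7·17·5 = 595.
Length 3: T₁..T₃: k=1: 0+595+18·5·17=2125; k=2: 630+0+18·7·17=2772 → min 2125 | T₂..T₄: k=2: 0+595+5·7·5=770; k=3: 595+0+5·17·5=1020 → min 770.
Length 4: T₁..T₄: k=1: 0+770+18·5·5=1220; k=2: 630+595+18·7·5=1855; k=3: 2125+0+18·17·5=3655 → min 1220.
Optimal order: (T₁ × (T₂ × (T₃ × T₄))) with cost 1220.

1220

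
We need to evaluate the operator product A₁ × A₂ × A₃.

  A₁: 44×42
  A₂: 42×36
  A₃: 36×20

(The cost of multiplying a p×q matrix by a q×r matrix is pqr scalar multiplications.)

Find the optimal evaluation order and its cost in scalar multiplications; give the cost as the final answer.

(A₁ × (A₂ × A₃)): cost 67200.
((A₁ × A₂) × A₃): cost 98208.
Optimal: (A₁ × (A₂ × A₃)) with cost 67200.

67200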